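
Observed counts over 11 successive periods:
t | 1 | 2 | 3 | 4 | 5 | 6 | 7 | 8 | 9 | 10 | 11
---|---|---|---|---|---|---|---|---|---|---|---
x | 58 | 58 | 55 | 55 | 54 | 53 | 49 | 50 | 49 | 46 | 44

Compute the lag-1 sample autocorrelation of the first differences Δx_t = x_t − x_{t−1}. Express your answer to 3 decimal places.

First differences Δx: 0, -3, 0, -1, -1, -4, 1, -1, -3, -2
Mean of differences = -1.4000
Numerator Σ(Δx_t−Δx̄)(Δx_{t+1}−Δx̄) = -9.7600
Denominator Σ(Δx_t−Δx̄)² = 22.4000
r_1(Δx) = -9.7600 / 22.4000 = -0.436

-0.436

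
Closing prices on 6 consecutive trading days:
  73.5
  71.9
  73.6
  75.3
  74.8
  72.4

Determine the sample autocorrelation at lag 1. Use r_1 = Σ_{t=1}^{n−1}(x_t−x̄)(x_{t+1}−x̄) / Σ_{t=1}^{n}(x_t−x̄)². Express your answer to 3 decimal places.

0.091

Mean x̄ = (73.5 + 71.9 + 73.6 + 75.3 + 74.8 + 72.4)/6 = 73.5833
Σ(x_t−x̄)(x_{t+1}−x̄) = (0.1403) + (-0.0281) + (0.0286) + (2.0886) + (-1.4397) = 0.7897
Denominator Σ(x_t−x̄)² = 8.6683
r_1 = 0.7897 / 8.6683 = 0.091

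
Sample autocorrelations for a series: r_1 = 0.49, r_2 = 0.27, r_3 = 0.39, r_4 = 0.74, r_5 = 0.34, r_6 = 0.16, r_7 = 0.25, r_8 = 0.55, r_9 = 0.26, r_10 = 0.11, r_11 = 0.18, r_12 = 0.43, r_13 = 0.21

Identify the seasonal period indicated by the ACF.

4

The largest autocorrelation is r_4 = 0.74, with a weaker echo at lag 8 (0.55); the remaining lags stay at or below 0.49. The elevated value at lag 1 (0.49), dropping to 0.27 at lag 2, reflects decaying short-term dependence rather than seasonality.
The dominant spike at lag 4 indicates a seasonal period of 4.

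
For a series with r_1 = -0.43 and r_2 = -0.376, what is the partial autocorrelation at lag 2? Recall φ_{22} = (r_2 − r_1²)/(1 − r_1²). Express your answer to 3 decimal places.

-0.688

φ_{22} = (r_2 − r_1²) / (1 − r_1²)
r_1² = (-0.43)² = 0.1849
Numerator = -0.376 − 0.1849 = -0.5609; denominator = 1 − 0.1849 = 0.8151
φ_{22} = -0.5609 / 0.8151 = -0.688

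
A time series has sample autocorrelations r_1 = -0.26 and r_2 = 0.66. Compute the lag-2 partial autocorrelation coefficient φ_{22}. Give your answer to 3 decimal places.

0.635

φ_{22} = (r_2 − r_1²) / (1 − r_1²)
r_1² = (-0.26)² = 0.0676
Numerator = 0.66 − 0.0676 = 0.5924; denominator = 1 − 0.0676 = 0.9324
φ_{22} = 0.5924 / 0.9324 = 0.635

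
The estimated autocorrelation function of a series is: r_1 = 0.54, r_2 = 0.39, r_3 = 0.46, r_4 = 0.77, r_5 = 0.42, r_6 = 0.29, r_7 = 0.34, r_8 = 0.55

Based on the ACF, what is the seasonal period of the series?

4

The largest autocorrelation is r_4 = 0.77, with a weaker echo at lag 8 (0.55); the remaining lags stay at or below 0.54. The elevated value at lag 1 (0.54), dropping to 0.39 at lag 2, reflects decaying short-term dependence rather than seasonality.
The dominant spike at lag 4 indicates a seasonal period of 4.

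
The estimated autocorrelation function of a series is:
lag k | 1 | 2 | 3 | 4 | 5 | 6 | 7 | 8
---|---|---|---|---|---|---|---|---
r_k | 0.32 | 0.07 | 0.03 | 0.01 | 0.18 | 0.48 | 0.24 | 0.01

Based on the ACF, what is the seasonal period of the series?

The largest autocorrelation is r_6 = 0.48; the remaining lags stay at or below 0.32. The elevated value at lag 1 (0.32), dropping to 0.07 at lag 2, reflects decaying short-term dependence rather than seasonality.
The dominant spike at lag 6 indicates a seasonal period of 6.

6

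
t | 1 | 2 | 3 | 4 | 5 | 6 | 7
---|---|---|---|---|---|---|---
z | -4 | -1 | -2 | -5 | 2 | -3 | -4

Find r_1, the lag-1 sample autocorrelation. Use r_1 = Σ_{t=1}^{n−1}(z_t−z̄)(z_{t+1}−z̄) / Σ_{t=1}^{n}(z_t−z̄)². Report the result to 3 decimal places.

-0.467

Mean z̄ = (-4 − 1 − 2 − 5 + 2 − 3 − 4)/7 = -2.4286
Deviations from mean: -1.5714, 1.4286, 0.4286, -2.5714, 4.4286, -0.5714, -1.5714
Numerator Σ_{t=1}^{6}(z_t−z̄)(z_{t+1}−z̄) = -15.7551
Denominator Σ(z_t−z̄)² = 33.7143
r_1 = -15.7551 / 33.7143 = -0.467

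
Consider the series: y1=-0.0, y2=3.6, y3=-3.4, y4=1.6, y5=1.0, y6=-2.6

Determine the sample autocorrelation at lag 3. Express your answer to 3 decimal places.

Mean ȳ = (-0.0 + 3.6 − 3.4 + 1.6 + 1.0 − 2.6)/6 = 0.0333
Deviations from mean: -0.0333, 3.5667, -3.4333, 1.5667, 0.9667, -2.6333
Σ(y_t−ȳ)(y_{t+3}−ȳ) = (-0.0522) + (3.4478) + (9.0411) = 12.4367
Denominator Σ(y_t−ȳ)² = 34.8333
r_3 = 12.4367 / 34.8333 = 0.357

0.357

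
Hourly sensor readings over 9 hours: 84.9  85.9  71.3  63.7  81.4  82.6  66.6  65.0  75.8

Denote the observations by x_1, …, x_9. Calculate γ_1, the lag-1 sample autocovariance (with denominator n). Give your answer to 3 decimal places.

11.099

Mean x̄ = (84.9 + 85.9 + 71.3 + 63.7 + 81.4 + 82.6 + 66.6 + 65.0 + 75.8)/9 = 75.2444
Σ_{t=1}^{8}(x_t−x̄)(x_{t+1}−x̄) = 99.8880
γ_1 = 99.8880 / 9 = 11.099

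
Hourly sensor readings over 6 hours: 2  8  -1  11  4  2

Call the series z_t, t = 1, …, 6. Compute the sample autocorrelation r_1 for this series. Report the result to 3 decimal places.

-0.669

Mean z̄ = (2 + 8 − 1 + 11 + 4 + 2)/6 = 4.3333
Deviations from mean: -2.3333, 3.6667, -5.3333, 6.6667, -0.3333, -2.3333
Σ(z_t−z̄)(z_{t+1}−z̄) = (-8.5556) + (-19.5556) + (-35.5556) + (-2.2222) + (0.7778) = -65.1111
Denominator Σ(z_t−z̄)² = 97.3333
r_1 = -65.1111 / 97.3333 = -0.669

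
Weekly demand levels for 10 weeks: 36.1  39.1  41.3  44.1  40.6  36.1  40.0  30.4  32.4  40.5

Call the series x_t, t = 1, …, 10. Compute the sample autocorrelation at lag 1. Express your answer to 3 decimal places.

Mean x̄ = (36.1 + 39.1 + 41.3 + 44.1 + 40.6 + 36.1 + 40.0 + 30.4 + 32.4 + 40.5)/10 = 38.0600
Numerator Σ_{t=1}^{9}(x_t−x̄)(x_{t+1}−x̄) = 42.1464
Denominator Σ(x_t−x̄)² = 162.6240
r_1 = 42.1464 / 162.6240 = 0.259

0.259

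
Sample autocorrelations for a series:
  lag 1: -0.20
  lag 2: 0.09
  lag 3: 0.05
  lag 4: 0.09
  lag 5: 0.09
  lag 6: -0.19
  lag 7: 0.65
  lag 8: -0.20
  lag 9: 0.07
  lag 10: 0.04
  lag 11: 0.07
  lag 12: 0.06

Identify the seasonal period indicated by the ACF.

The largest autocorrelation is r_7 = 0.65; the remaining lags stay at or below 0.09.
The dominant spike at lag 7 indicates a seasonal period of 7.

7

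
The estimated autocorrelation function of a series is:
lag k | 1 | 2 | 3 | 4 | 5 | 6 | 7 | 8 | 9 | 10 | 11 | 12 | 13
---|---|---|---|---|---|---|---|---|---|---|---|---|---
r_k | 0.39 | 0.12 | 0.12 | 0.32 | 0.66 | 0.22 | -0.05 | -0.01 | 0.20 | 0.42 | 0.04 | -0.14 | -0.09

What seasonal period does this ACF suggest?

5

The largest autocorrelation is r_5 = 0.66, with a weaker echo at lag 10 (0.42); the remaining lags stay at or below 0.39. The elevated value at lag 1 (0.39), dropping to 0.12 at lag 2, reflects decaying short-term dependence rather than seasonality.
The dominant spike at lag 5 indicates a seasonal period of 5.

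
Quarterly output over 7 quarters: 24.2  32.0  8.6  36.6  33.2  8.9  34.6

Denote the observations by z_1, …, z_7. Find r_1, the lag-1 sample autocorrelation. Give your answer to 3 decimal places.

-0.574

Mean z̄ = (24.2 + 32.0 + 8.6 + 36.6 + 33.2 + 8.9 + 34.6)/7 = 25.4429
Σ(z_t−z̄)(z_{t+1}−z̄) = (-8.1496) + (-110.4410) + (-187.9182) + (86.5476) + (-128.3253) + (-151.4853) = -499.7718
Denominator Σ(z_t−z̄)² = 870.3971
r_1 = -499.7718 / 870.3971 = -0.574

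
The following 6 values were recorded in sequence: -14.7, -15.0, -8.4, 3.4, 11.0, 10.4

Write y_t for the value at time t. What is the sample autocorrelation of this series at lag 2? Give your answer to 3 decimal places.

Mean ȳ = (-14.7 − 15.0 − 8.4 + 3.4 + 11.0 + 10.4)/6 = -2.2167
Σ(y_t−ȳ)(y_{t+2}−ȳ) = (77.1886) + (-71.7997) + (-81.7231) + (70.8636) = -5.4706
Denominator Σ(y_t−ȳ)² = 722.8883
r_2 = -5.4706 / 722.8883 = -0.008

-0.008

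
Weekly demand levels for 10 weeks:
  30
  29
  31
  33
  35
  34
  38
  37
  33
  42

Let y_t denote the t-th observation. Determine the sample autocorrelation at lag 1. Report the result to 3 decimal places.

Mean ȳ = (30 + 29 + 31 + 33 + 35 + 34 + 38 + 37 + 33 + 42)/10 = 34.2000
Numerator Σ_{t=1}^{9}(y_t−ȳ)(y_{t+1}−ȳ) = 38.3600
Denominator Σ(y_t−ȳ)² = 141.6000
r_1 = 38.3600 / 141.6000 = 0.271

0.271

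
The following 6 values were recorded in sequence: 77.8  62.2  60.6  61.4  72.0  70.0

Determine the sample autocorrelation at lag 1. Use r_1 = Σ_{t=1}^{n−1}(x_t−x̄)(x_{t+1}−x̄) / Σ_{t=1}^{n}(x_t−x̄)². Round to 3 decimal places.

Mean x̄ = (77.8 + 62.2 + 60.6 + 61.4 + 72.0 + 70.0)/6 = 67.3333
Σ(x_t−x̄)(x_{t+1}−x̄) = (-53.7289) + (34.5644) + (39.9511) + (-27.6889) + (12.4444) = 5.5422
Denominator Σ(x_t−x̄)² = 245.3333
r_1 = 5.5422 / 245.3333 = 0.023

0.023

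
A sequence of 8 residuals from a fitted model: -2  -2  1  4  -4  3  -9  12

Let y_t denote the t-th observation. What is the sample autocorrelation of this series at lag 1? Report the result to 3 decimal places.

-0.564

Mean ȳ = (-2 − 2 + 1 + 4 − 4 + 3 − 9 + 12)/8 = 0.3750
Deviations from mean: -2.3750, -2.3750, 0.6250, 3.6250, -4.3750, 2.6250, -9.3750, 11.6250
Numerator Σ_{t=1}^{7}(y_t−ȳ)(y_{t+1}−ȳ) = -154.5156
Denominator Σ(y_t−ȳ)² = 273.8750
r_1 = -154.5156 / 273.8750 = -0.564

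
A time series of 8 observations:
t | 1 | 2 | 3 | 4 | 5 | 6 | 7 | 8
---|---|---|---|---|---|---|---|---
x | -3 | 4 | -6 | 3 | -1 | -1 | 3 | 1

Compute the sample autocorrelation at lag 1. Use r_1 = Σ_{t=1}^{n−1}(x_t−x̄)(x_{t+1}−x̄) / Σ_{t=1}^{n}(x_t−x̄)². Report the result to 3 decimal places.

-0.683

Mean x̄ = (-3 + 4 − 6 + 3 − 1 − 1 + 3 + 1)/8 = 0.0000
Numerator Σ_{t=1}^{7}(x_t−x̄)(x_{t+1}−x̄) = -56.0000
Denominator Σ(x_t−x̄)² = 82.0000
r_1 = -56.0000 / 82.0000 = -0.683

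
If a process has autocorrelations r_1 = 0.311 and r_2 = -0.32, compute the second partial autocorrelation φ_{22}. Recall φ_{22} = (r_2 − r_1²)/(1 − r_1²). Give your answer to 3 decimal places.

-0.461

φ_{22} = (r_2 − r_1²) / (1 − r_1²)
r_1² = (0.311)² = 0.096721
Numerator = -0.32 − 0.0967 = -0.4167; denominator = 1 − 0.0967 = 0.9033
φ_{22} = -0.4167 / 0.9033 = -0.461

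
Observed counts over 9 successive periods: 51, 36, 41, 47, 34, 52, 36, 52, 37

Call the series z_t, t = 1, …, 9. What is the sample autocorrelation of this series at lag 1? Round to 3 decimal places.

-0.754

Mean z̄ = (51 + 36 + 41 + 47 + 34 + 52 + 36 + 52 + 37)/9 = 42.8889
Numerator Σ_{t=1}^{8}(z_t−z̄)(z_{t+1}−z̄) = -347.3457
Denominator Σ(z_t−z̄)² = 460.8889
r_1 = -347.3457 / 460.8889 = -0.754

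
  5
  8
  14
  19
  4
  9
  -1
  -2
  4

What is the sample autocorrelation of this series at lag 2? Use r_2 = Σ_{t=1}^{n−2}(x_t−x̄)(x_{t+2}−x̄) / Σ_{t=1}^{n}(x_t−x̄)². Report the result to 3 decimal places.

Mean x̄ = (5 + 8 + 14 + 19 + 4 + 9 − 1 − 2 + 4)/9 = 6.6667
Σ(x_t−x̄)(x_{t+2}−x̄) = (-12.2222) + (16.4444) + (-19.5556) + (28.7778) + (20.4444) + (-20.2222) + (20.4444) = 34.1111
Denominator Σ(x_t−x̄)² = 364.0000
r_2 = 34.1111 / 364.0000 = 0.094

0.094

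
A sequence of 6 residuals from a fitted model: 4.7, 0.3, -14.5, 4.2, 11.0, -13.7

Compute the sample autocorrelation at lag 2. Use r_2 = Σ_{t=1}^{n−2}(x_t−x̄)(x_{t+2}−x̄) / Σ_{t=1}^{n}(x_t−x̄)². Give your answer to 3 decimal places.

Mean x̄ = (4.7 + 0.3 − 14.5 + 4.2 + 11.0 − 13.7)/6 = -1.3333
Deviations from mean: 6.0333, 1.6333, -13.1667, 5.5333, 12.3333, -12.3667
Σ(x_t−x̄)(x_{t+2}−x̄) = (-79.4389) + (9.0378) + (-162.3889) + (-68.4289) = -301.2189
Denominator Σ(x_t−x̄)² = 548.0933
r_2 = -301.2189 / 548.0933 = -0.550

-0.550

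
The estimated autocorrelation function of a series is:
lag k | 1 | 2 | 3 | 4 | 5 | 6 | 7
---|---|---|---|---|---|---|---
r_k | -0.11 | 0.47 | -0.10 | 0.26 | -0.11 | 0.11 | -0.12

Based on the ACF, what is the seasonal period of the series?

2

The largest autocorrelation is r_2 = 0.47, with a weaker echo at lag 4 (0.26); the remaining lags stay at or below 0.11.
The dominant spike at lag 2 indicates a seasonal period of 2.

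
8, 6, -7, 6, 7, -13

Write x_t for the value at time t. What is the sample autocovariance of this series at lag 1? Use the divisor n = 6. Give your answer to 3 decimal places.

-16.727

Mean x̄ = (8 + 6 − 7 + 6 + 7 − 13)/6 = 1.1667
Deviations: 6.8333, 4.8333, -8.1667, 4.8333, 5.8333, -14.1667
Σ_{t=1}^{5}(x_t−x̄)(x_{t+1}−x̄) = -100.3611
γ_1 = -100.3611 / 6 = -16.727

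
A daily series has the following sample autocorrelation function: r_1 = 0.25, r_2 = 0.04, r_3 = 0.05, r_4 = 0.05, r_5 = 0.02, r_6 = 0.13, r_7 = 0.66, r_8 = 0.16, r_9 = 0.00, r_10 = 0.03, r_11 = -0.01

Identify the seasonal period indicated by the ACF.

7

The largest autocorrelation is r_7 = 0.66; the remaining lags stay at or below 0.25. The elevated value at lag 1 (0.25), dropping to 0.04 at lag 2, reflects decaying short-term dependence rather than seasonality.
The dominant spike at lag 7 indicates a seasonal period of 7.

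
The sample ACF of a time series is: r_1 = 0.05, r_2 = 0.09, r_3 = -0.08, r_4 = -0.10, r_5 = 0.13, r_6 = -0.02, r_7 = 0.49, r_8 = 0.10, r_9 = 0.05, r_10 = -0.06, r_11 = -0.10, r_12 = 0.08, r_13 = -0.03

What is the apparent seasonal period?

The largest autocorrelation is r_7 = 0.49; the remaining lags stay at or below 0.13.
The dominant spike at lag 7 indicates a seasonal period of 7.

7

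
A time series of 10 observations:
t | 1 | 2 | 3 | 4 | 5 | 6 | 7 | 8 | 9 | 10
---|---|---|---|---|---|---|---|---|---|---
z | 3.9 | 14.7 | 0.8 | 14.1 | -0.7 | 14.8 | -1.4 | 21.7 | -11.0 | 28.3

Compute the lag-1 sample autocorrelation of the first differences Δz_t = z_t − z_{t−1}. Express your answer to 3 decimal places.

-0.784

First differences Δz: 10.8, -13.9, 13.3, -14.8, 15.5, -16.2, 23.1, -32.7, 39.3
Mean of differences = 2.7111
Numerator Σ(Δz_t−Δz̄)(Δz_{t+1}−Δz̄) = -3364.7046
Denominator Σ(Δz_t−Δz̄)² = 4289.7089
r_1(Δz) = -3364.7046 / 4289.7089 = -0.784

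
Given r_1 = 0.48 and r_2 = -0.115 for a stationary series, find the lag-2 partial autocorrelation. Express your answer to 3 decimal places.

φ_{22} = (r_2 − r_1²) / (1 − r_1²)
r_1² = (0.48)² = 0.2304
Numerator = -0.115 − 0.2304 = -0.3454; denominator = 1 − 0.2304 = 0.7696
φ_{22} = -0.3454 / 0.7696 = -0.449

-0.449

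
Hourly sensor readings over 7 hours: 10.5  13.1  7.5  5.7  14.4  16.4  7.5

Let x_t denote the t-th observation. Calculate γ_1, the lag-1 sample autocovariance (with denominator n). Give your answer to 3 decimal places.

Mean x̄ = (10.5 + 13.1 + 7.5 + 5.7 + 14.4 + 16.4 + 7.5)/7 = 10.7286
Deviations: -0.2286, 2.3714, -3.2286, -5.0286, 3.6714, 5.6714, -3.2286
Σ_{t=1}^{6}(x_t−x̄)(x_{t+1}−x̄) = -7.9137
γ_1 = -7.9137 / 7 = -1.131

-1.131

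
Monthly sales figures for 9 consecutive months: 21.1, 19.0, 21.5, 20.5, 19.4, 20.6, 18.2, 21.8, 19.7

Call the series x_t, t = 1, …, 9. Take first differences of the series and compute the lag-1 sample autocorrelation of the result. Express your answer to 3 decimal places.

First differences Δx: -2.1, 2.5, -1.0, -1.1, 1.2, -2.4, 3.6, -2.1
Mean of differences = -0.1750
Numerator Σ(Δx_t−Δx̄)(Δx_{t+1}−Δx̄) = -26.5906
Denominator Σ(Δx_t−Δx̄)² = 37.1950
r_1(Δx) = -26.5906 / 37.1950 = -0.715

-0.715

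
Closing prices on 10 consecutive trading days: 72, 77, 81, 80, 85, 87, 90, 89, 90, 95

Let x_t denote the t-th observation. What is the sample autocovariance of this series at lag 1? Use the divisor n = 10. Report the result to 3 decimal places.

Mean x̄ = (72 + 77 + 81 + 80 + 85 + 87 + 90 + 89 + 90 + 95)/10 = 84.6000
Σ_{t=1}^{9}(x_t−x̄)(x_{t+1}−x̄) = 255.4400
γ_1 = 255.4400 / 10 = 25.544

25.544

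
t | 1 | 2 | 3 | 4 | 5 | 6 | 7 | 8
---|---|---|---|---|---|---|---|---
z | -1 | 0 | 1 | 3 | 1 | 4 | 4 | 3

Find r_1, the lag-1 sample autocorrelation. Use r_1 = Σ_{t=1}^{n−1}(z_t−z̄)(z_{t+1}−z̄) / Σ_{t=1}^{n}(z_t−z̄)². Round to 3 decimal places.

Mean z̄ = (-1 + 0 + 1 + 3 + 1 + 4 + 4 + 3)/8 = 1.8750
Σ(z_t−z̄)(z_{t+1}−z̄) = (5.3906) + (1.6406) + (-0.9844) + (-0.9844) + (-1.8594) + (4.5156) + (2.3906) = 10.1094
Denominator Σ(z_t−z̄)² = 24.8750
r_1 = 10.1094 / 24.8750 = 0.406

0.406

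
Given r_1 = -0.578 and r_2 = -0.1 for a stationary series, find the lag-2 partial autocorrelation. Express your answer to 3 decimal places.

-0.652

φ_{22} = (r_2 − r_1²) / (1 − r_1²)
r_1² = (-0.578)² = 0.334084
Numerator = -0.1 − 0.3341 = -0.4341; denominator = 1 − 0.3341 = 0.6659
φ_{22} = -0.4341 / 0.6659 = -0.652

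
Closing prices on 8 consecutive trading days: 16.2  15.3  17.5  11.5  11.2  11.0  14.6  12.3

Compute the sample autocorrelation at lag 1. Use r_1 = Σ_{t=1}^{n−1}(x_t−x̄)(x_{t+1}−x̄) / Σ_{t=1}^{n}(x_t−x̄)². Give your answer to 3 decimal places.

Mean x̄ = (16.2 + 15.3 + 17.5 + 11.5 + 11.2 + 11.0 + 14.6 + 12.3)/8 = 13.7000
Numerator Σ_{t=1}^{7}(x_t−x̄)(x_{t+1}−x̄) = 10.2800
Denominator Σ(x_t−x̄)² = 44.4000
r_1 = 10.2800 / 44.4000 = 0.232

0.232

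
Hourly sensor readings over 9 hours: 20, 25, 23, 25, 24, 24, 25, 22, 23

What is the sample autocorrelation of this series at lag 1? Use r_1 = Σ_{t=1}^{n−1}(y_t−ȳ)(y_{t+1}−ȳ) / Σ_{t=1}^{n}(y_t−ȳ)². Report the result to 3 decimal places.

Mean ȳ = (20 + 25 + 23 + 25 + 24 + 24 + 25 + 22 + 23)/9 = 23.4444
Numerator Σ_{t=1}^{8}(y_t−ȳ)(y_{t+1}−ȳ) = -6.3086
Denominator Σ(y_t−ȳ)² = 22.2222
r_1 = -6.3086 / 22.2222 = -0.284

-0.284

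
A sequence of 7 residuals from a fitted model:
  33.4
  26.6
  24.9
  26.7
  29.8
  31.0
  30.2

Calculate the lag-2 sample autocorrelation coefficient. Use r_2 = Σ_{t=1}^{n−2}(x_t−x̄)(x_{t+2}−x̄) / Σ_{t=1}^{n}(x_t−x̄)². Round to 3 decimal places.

Mean x̄ = (33.4 + 26.6 + 24.9 + 26.7 + 29.8 + 31.0 + 30.2)/7 = 28.9429
Σ(x_t−x̄)(x_{t+2}−x̄) = (-18.0196) + (5.2547) + (-3.4653) + (-4.6139) + (1.0776) = -19.7665
Denominator Σ(x_t−x̄)² = 53.2771
r_2 = -19.7665 / 53.2771 = -0.371

-0.371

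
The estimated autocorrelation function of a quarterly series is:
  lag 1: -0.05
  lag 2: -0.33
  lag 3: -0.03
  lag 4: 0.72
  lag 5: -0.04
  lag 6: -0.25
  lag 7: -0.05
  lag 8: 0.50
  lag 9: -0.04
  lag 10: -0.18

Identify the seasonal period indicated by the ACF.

The largest autocorrelation is r_4 = 0.72, with a weaker echo at lag 8 (0.50); the remaining lags stay at or below -0.03.
The dominant spike at lag 4 indicates a seasonal period of 4.

4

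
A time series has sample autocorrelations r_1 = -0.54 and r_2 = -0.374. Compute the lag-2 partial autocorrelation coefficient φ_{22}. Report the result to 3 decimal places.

φ_{22} = (r_2 − r_1²) / (1 − r_1²)
r_1² = (-0.54)² = 0.2916
Numerator = -0.374 − 0.2916 = -0.6656; denominator = 1 − 0.2916 = 0.7084
φ_{22} = -0.6656 / 0.7084 = -0.940

-0.940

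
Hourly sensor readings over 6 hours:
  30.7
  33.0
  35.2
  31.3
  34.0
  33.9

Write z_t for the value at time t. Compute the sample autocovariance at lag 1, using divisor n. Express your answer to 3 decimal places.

-0.761

Mean z̄ = (30.7 + 33.0 + 35.2 + 31.3 + 34.0 + 33.9)/6 = 33.0167
Σ_{t=1}^{5}(z_t−z̄)(z_{t+1}−z̄) = -4.5653
γ_1 = -4.5653 / 6 = -0.761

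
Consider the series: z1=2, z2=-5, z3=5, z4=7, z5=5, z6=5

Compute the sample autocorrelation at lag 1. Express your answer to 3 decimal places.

0.129

Mean z̄ = (2 − 5 + 5 + 7 + 5 + 5)/6 = 3.1667
Numerator Σ_{t=1}^{5}(z_t−z̄)(z_{t+1}−z̄) = 11.9722
Denominator Σ(z_t−z̄)² = 92.8333
r_1 = 11.9722 / 92.8333 = 0.129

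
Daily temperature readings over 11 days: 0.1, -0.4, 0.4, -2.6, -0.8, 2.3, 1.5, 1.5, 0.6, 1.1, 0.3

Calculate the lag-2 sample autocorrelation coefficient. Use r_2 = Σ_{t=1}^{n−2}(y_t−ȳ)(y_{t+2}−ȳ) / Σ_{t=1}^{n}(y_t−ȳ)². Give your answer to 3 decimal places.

Mean ȳ = (0.1 − 0.4 + 0.4 − 2.6 − 0.8 + 2.3 + 1.5 + 1.5 + 0.6 + 1.1 + 0.3)/11 = 0.3636
Numerator Σ_{t=1}^{9}(y_t−ȳ)(y_{t+2}−ȳ) = -1.5590
Denominator Σ(y_t−ȳ)² = 17.7255
r_2 = -1.5590 / 17.7255 = -0.088

-0.088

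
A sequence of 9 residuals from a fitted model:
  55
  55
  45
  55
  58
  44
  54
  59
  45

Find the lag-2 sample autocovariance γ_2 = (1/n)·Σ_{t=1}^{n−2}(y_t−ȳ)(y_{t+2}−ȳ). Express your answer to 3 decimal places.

Mean ȳ = (55 + 55 + 45 + 55 + 58 + 44 + 54 + 59 + 45)/9 = 52.2222
Σ_{t=1}^{7}(y_t−ȳ)(y_{t+2}−ȳ) = -135.2099
γ_2 = -135.2099 / 9 = -15.023

-15.023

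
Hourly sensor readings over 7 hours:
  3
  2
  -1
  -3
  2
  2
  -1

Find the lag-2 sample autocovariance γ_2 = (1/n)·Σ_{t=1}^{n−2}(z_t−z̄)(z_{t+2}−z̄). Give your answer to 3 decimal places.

Mean z̄ = (3 + 2 − 1 − 3 + 2 + 2 − 1)/7 = 0.5714
Deviations: 2.4286, 1.4286, -1.5714, -3.5714, 1.4286, 1.4286, -1.5714
Σ_{t=1}^{5}(z_t−z̄)(z_{t+2}−z̄) = -18.5102
γ_2 = -18.5102 / 7 = -2.644

-2.644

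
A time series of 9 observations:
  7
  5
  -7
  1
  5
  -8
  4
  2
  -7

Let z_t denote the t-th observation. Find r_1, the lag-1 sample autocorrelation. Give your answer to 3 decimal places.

Mean z̄ = (7 + 5 − 7 + 1 + 5 − 8 + 4 + 2 − 7)/9 = 0.2222
Numerator Σ_{t=1}^{8}(z_t−z̄)(z_{t+1}−z̄) = -80.4938
Denominator Σ(z_t−z̄)² = 281.5556
r_1 = -80.4938 / 281.5556 = -0.286

-0.286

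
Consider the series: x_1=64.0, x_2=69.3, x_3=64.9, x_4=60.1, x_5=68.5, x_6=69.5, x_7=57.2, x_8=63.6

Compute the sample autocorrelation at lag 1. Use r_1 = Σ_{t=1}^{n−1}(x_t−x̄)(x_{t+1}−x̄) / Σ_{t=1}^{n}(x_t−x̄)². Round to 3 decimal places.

-0.219

Mean x̄ = (64.0 + 69.3 + 64.9 + 60.1 + 68.5 + 69.5 + 57.2 + 63.6)/8 = 64.6375
Deviations from mean: -0.6375, 4.6625, 0.2625, -4.5375, 3.8625, 4.8625, -7.4375, -1.0375
Numerator Σ_{t=1}^{7}(x_t−x̄)(x_{t+1}−x̄) = -30.1327
Denominator Σ(x_t−x̄)² = 137.7588
r_1 = -30.1327 / 137.7588 = -0.219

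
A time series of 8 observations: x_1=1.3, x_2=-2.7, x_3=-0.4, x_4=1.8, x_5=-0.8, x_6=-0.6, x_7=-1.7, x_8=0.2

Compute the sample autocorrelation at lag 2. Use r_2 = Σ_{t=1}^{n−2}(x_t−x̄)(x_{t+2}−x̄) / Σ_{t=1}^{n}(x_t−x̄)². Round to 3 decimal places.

Mean x̄ = (1.3 − 2.7 − 0.4 + 1.8 − 0.8 − 0.6 − 1.7 + 0.2)/8 = -0.3625
Numerator Σ_{t=1}^{6}(x_t−x̄)(x_{t+2}−x̄) = -5.1628
Denominator Σ(x_t−x̄)² = 15.2588
r_2 = -5.1628 / 15.2588 = -0.338

-0.338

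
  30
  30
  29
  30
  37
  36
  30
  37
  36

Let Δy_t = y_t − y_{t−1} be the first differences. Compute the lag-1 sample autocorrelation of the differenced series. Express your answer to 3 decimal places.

First differences Δy: 0, -1, 1, 7, -1, -6, 7, -1
Mean of differences = 0.7500
Numerator Σ(Δy_t−Δȳ)(Δy_{t+1}−Δȳ) = -49.8125
Denominator Σ(Δy_t−Δȳ)² = 133.5000
r_1(Δy) = -49.8125 / 133.5000 = -0.373

-0.373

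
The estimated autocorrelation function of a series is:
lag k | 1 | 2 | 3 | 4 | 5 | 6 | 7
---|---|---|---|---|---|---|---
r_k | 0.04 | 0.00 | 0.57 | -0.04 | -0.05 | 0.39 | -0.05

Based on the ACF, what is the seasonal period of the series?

3

The largest autocorrelation is r_3 = 0.57, with a weaker echo at lag 6 (0.39); the remaining lags stay at or below 0.04.
The dominant spike at lag 3 indicates a seasonal period of 3.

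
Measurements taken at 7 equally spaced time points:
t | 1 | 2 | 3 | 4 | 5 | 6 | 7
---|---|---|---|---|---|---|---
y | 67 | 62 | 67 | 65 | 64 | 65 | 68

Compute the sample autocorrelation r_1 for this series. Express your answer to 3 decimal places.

-0.440

Mean ȳ = (67 + 62 + 67 + 65 + 64 + 65 + 68)/7 = 65.4286
Deviations from mean: 1.5714, -3.4286, 1.5714, -0.4286, -1.4286, -0.4286, 2.5714
Σ(y_t−ȳ)(y_{t+1}−ȳ) = (-5.3878) + (-5.3878) + (-0.6735) + (0.6122) + (0.6122) + (-1.1020) = -11.3265
Denominator Σ(y_t−ȳ)² = 25.7143
r_1 = -11.3265 / 25.7143 = -0.440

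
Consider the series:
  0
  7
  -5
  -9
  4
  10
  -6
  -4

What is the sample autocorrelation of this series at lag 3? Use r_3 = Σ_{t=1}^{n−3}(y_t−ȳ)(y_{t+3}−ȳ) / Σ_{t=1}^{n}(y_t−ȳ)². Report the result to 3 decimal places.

0.043

Mean ȳ = (0 + 7 − 5 − 9 + 4 + 10 − 6 − 4)/8 = -0.3750
Deviations from mean: 0.3750, 7.3750, -4.6250, -8.6250, 4.3750, 10.3750, -5.6250, -3.6250
Numerator Σ_{t=1}^{5}(y_t−ȳ)(y_{t+3}−ȳ) = 13.7031
Denominator Σ(y_t−ȳ)² = 321.8750
r_3 = 13.7031 / 321.8750 = 0.043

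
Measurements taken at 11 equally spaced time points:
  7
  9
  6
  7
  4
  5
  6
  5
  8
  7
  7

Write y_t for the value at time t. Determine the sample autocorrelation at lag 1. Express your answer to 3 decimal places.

Mean ȳ = (7 + 9 + 6 + 7 + 4 + 5 + 6 + 5 + 8 + 7 + 7)/11 = 6.4545
Numerator Σ_{t=1}^{10}(y_t−ȳ)(y_{t+1}−ȳ) = 2.4298
Denominator Σ(y_t−ȳ)² = 20.7273
r_1 = 2.4298 / 20.7273 = 0.117

0.117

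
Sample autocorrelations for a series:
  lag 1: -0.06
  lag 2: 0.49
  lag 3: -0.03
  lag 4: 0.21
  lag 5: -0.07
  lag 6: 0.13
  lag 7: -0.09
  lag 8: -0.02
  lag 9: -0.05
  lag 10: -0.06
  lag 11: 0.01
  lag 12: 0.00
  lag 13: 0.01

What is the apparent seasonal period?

The largest autocorrelation is r_2 = 0.49, with a weaker echo at lag 4 (0.21); the remaining lags stay at or below 0.13.
The dominant spike at lag 2 indicates a seasonal period of 2.

2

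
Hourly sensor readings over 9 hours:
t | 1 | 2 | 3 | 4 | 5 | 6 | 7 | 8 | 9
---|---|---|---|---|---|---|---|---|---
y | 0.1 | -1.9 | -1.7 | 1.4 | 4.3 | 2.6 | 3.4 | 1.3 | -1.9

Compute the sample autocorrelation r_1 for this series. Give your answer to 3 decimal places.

0.453

Mean ȳ = (0.1 − 1.9 − 1.7 + 1.4 + 4.3 + 2.6 + 3.4 + 1.3 − 1.9)/9 = 0.8444
Numerator Σ_{t=1}^{8}(y_t−ȳ)(y_{t+1}−ȳ) = 19.9991
Denominator Σ(y_t−ȳ)² = 44.1622
r_1 = 19.9991 / 44.1622 = 0.453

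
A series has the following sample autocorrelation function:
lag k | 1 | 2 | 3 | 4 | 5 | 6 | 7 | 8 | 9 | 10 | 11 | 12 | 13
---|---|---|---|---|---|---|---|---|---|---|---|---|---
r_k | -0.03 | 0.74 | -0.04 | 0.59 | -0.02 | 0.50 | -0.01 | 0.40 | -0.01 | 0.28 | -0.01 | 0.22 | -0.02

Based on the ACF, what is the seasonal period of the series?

The largest autocorrelation is r_2 = 0.74, with weaker echoes at lags 4 (0.59), 6 (0.50), 8 (0.40), 10 (0.28) and 12 (0.22); the remaining lags stay at or below -0.01.
The dominant spike at lag 2 indicates a seasonal period of 2.

2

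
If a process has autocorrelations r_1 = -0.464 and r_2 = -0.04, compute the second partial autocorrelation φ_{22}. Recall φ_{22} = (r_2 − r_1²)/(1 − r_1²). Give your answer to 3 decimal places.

φ_{22} = (r_2 − r_1²) / (1 − r_1²)
r_1² = (-0.464)² = 0.215296
Numerator = -0.04 − 0.2153 = -0.2553; denominator = 1 − 0.2153 = 0.7847
φ_{22} = -0.2553 / 0.7847 = -0.325

-0.325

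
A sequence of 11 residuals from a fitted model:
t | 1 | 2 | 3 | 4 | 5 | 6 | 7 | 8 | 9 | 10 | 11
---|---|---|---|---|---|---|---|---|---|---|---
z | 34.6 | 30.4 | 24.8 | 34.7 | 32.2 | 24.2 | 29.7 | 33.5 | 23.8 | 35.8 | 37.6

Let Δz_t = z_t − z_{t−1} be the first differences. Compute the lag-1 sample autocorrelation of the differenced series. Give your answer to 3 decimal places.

First differences Δz: -4.2, -5.6, 9.9, -2.5, -8.0, 5.5, 3.8, -9.7, 12.0, 1.8
Mean of differences = 0.3000
Numerator Σ(Δz_t−Δz̄)(Δz_{t+1}−Δz̄) = -193.1400
Denominator Σ(Δz_t−Δz̄)² = 502.3800
r_1(Δz) = -193.1400 / 502.3800 = -0.384

-0.384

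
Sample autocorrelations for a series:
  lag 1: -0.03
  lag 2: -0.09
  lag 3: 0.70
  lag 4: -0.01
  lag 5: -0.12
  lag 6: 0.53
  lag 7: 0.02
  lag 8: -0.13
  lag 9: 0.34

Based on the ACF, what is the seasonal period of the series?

The largest autocorrelation is r_3 = 0.70, with weaker echoes at lags 6 (0.53) and 9 (0.34); the remaining lags stay at or below 0.02.
The dominant spike at lag 3 indicates a seasonal period of 3.

3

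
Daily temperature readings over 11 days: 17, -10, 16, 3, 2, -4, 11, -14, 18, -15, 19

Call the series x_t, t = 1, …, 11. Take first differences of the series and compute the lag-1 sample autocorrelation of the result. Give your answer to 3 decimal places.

First differences Δx: -27, 26, -13, -1, -6, 15, -25, 32, -33, 34
Mean of differences = 0.2000
Numerator Σ(Δx_t−Δx̄)(Δx_{t+1}−Δx̄) = -4463.0400
Denominator Σ(Δx_t−Δx̄)² = 5729.6000
r_1(Δx) = -4463.0400 / 5729.6000 = -0.779

-0.779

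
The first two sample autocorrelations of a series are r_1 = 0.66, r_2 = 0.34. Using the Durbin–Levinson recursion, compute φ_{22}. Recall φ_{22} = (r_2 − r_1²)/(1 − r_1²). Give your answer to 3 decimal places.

-0.169

φ_{22} = (r_2 − r_1²) / (1 − r_1²)
r_1² = (0.66)² = 0.4356
Numerator = 0.34 − 0.4356 = -0.0956; denominator = 1 − 0.4356 = 0.5644
φ_{22} = -0.0956 / 0.5644 = -0.169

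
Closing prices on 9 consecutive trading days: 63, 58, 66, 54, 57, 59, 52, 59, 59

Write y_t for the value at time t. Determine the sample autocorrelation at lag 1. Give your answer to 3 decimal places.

Mean ȳ = (63 + 58 + 66 + 54 + 57 + 59 + 52 + 59 + 59)/9 = 58.5556
Numerator Σ_{t=1}^{8}(y_t−ȳ)(y_{t+1}−ȳ) = -39.7531
Denominator Σ(y_t−ȳ)² = 142.2222
r_1 = -39.7531 / 142.2222 = -0.280

-0.280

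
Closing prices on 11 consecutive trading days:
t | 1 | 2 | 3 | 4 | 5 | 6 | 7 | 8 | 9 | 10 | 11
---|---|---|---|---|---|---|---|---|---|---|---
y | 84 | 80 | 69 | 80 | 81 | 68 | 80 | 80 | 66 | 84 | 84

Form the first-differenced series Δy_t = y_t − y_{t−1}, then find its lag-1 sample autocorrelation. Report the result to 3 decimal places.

-0.446

First differences Δy: -4, -11, 11, 1, -13, 12, 0, -14, 18, 0
Mean of differences = 0.0000
Numerator Σ(Δy_t−Δȳ)(Δy_{t+1}−Δȳ) = -487.0000
Denominator Σ(Δy_t−Δȳ)² = 1092.0000
r_1(Δy) = -487.0000 / 1092.0000 = -0.446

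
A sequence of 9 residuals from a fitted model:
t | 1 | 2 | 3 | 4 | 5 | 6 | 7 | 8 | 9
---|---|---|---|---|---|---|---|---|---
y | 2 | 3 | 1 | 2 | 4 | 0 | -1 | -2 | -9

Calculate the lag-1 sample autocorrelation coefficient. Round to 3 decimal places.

Mean ȳ = (2 + 3 + 1 + 2 + 4 + 0 − 1 − 2 − 9)/9 = 0.0000
Numerator Σ_{t=1}^{8}(y_t−ȳ)(y_{t+1}−ȳ) = 39.0000
Denominator Σ(y_t−ȳ)² = 120.0000
r_1 = 39.0000 / 120.0000 = 0.325

0.325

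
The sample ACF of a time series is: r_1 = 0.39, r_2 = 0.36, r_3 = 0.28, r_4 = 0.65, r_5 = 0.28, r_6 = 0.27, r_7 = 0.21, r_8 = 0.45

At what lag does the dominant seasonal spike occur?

The largest autocorrelation is r_4 = 0.65, with a weaker echo at lag 8 (0.45); the remaining lags stay at or below 0.39. The elevated value at lag 1 (0.39), dropping to 0.36 at lag 2, reflects decaying short-term dependence rather than seasonality.
The dominant spike at lag 4 indicates a seasonal period of 4.

4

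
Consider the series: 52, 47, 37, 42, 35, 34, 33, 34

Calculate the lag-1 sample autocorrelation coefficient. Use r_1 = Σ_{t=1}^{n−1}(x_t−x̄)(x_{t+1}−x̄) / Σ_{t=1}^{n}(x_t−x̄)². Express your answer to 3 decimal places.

0.436

Mean x̄ = (52 + 47 + 37 + 42 + 35 + 34 + 33 + 34)/8 = 39.2500
Deviations from mean: 12.7500, 7.7500, -2.2500, 2.7500, -4.2500, -5.2500, -6.2500, -5.2500
Σ(x_t−x̄)(x_{t+1}−x̄) = (98.8125) + (-17.4375) + (-6.1875) + (-11.6875) + (22.3125) + (32.8125) + (32.8125) = 151.4375
Denominator Σ(x_t−x̄)² = 347.5000
r_1 = 151.4375 / 347.5000 = 0.436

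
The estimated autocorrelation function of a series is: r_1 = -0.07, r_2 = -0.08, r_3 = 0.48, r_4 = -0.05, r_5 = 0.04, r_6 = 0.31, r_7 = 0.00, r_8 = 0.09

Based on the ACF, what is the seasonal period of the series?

3

The largest autocorrelation is r_3 = 0.48, with a weaker echo at lag 6 (0.31); the remaining lags stay at or below 0.09.
The dominant spike at lag 3 indicates a seasonal period of 3.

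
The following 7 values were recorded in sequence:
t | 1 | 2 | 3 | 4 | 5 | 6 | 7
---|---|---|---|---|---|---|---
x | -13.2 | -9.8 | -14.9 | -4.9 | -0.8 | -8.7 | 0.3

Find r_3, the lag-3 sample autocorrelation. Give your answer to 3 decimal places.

Mean x̄ = (-13.2 − 9.8 − 14.9 − 4.9 − 0.8 − 8.7 + 0.3)/7 = -7.4286
Deviations from mean: -5.7714, -2.3714, -7.4714, 2.5286, 6.6286, -1.2714, 7.7286
Numerator Σ_{t=1}^{4}(x_t−x̄)(x_{t+3}−x̄) = -1.2710
Denominator Σ(x_t−x̄)² = 206.4343
r_3 = -1.2710 / 206.4343 = -0.006

-0.006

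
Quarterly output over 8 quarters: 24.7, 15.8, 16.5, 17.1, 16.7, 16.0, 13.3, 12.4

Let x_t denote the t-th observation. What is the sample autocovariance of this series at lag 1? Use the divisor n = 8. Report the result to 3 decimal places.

Mean x̄ = (24.7 + 15.8 + 16.5 + 17.1 + 16.7 + 16.0 + 13.3 + 12.4)/8 = 16.5625
Σ_{t=1}^{7}(x_t−x̄)(x_{t+1}−x̄) = 9.2211
γ_1 = 9.2211 / 8 = 1.153

1.153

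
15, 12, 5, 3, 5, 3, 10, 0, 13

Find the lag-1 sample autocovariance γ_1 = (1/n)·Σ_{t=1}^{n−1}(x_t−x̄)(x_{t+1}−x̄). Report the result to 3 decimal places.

-1.938

Mean x̄ = (15 + 12 + 5 + 3 + 5 + 3 + 10 + 0 + 13)/9 = 7.3333
Σ_{t=1}^{8}(x_t−x̄)(x_{t+1}−x̄) = -17.4444
γ_1 = -17.4444 / 9 = -1.938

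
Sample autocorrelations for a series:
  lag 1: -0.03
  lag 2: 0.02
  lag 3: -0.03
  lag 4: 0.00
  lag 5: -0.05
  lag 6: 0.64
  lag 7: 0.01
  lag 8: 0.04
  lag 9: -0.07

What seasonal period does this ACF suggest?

The largest autocorrelation is r_6 = 0.64; the remaining lags stay at or below 0.04.
The dominant spike at lag 6 indicates a seasonal period of 6.

6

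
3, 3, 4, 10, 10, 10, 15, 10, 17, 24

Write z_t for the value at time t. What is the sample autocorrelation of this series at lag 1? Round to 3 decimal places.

Mean z̄ = (3 + 3 + 4 + 10 + 10 + 10 + 15 + 10 + 17 + 24)/10 = 10.6000
Numerator Σ_{t=1}^{9}(z_t−z̄)(z_{t+1}−z̄) = 189.2400
Denominator Σ(z_t−z̄)² = 400.4000
r_1 = 189.2400 / 400.4000 = 0.473

0.473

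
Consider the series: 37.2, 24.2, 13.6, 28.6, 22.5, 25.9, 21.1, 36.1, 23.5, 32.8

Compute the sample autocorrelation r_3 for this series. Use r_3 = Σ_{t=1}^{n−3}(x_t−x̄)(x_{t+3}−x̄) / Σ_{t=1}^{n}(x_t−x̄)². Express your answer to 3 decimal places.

-0.088

Mean x̄ = (37.2 + 24.2 + 13.6 + 28.6 + 22.5 + 25.9 + 21.1 + 36.1 + 23.5 + 32.8)/10 = 26.5500
Σ(x_t−x̄)(x_{t+3}−x̄) = (21.8325) + (9.5175) + (8.4175) + (-11.1725) + (-38.6775) + (1.9825) + (-34.0625) = -42.1625
Denominator Σ(x_t−x̄)² = 476.9450
r_3 = -42.1625 / 476.9450 = -0.088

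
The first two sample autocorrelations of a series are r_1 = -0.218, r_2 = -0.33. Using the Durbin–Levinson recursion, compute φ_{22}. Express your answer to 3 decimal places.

φ_{22} = (r_2 − r_1²) / (1 − r_1²)
r_1² = (-0.218)² = 0.047524
Numerator = -0.33 − 0.0475 = -0.3775; denominator = 1 − 0.0475 = 0.9525
φ_{22} = -0.3775 / 0.9525 = -0.396

-0.396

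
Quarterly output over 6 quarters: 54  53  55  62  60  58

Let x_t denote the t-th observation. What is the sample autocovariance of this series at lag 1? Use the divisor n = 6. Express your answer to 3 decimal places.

4.667

Mean x̄ = (54 + 53 + 55 + 62 + 60 + 58)/6 = 57.0000
Σ_{t=1}^{5}(x_t−x̄)(x_{t+1}−x̄) = 28.0000
γ_1 = 28.0000 / 6 = 4.667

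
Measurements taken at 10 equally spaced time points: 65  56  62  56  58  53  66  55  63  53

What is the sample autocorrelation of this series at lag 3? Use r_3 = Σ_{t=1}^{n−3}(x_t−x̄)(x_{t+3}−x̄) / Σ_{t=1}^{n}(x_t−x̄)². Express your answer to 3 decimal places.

-0.542

Mean x̄ = (65 + 56 + 62 + 56 + 58 + 53 + 66 + 55 + 63 + 53)/10 = 58.7000
Numerator Σ_{t=1}^{7}(x_t−x̄)(x_{t+3}−x̄) = -117.1700
Denominator Σ(x_t−x̄)² = 216.1000
r_3 = -117.1700 / 216.1000 = -0.542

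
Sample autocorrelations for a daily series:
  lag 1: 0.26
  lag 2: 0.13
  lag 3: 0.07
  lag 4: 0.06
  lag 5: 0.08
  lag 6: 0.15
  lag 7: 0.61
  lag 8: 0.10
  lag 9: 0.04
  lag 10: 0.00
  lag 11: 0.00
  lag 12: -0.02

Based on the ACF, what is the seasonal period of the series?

The largest autocorrelation is r_7 = 0.61; the remaining lags stay at or below 0.26. The elevated value at lag 1 (0.26), dropping to 0.13 at lag 2, reflects decaying short-term dependence rather than seasonality.
The dominant spike at lag 7 indicates a seasonal period of 7.

7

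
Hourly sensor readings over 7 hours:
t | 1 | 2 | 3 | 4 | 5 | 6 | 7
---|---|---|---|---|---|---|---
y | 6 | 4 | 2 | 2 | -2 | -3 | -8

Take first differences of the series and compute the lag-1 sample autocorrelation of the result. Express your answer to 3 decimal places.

-0.506

First differences Δy: -2, -2, 0, -4, -1, -5
Mean of differences = -2.3333
Numerator Σ(Δy_t−Δȳ)(Δy_{t+1}−Δȳ) = -8.7778
Denominator Σ(Δy_t−Δȳ)² = 17.3333
r_1(Δy) = -8.7778 / 17.3333 = -0.506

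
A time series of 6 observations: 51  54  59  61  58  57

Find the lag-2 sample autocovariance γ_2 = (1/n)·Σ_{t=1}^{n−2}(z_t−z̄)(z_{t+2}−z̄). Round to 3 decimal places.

-3.370

Mean z̄ = (51 + 54 + 59 + 61 + 58 + 57)/6 = 56.6667
Σ_{t=1}^{4}(z_t−z̄)(z_{t+2}−z̄) = -20.2222
γ_2 = -20.2222 / 6 = -3.370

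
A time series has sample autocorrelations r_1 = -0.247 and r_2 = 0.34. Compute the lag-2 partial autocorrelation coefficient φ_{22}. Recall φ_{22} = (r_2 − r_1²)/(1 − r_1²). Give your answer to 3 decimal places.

φ_{22} = (r_2 − r_1²) / (1 − r_1²)
r_1² = (-0.247)² = 0.061009
Numerator = 0.34 − 0.0610 = 0.2790; denominator = 1 − 0.0610 = 0.9390
φ_{22} = 0.2790 / 0.9390 = 0.297

0.297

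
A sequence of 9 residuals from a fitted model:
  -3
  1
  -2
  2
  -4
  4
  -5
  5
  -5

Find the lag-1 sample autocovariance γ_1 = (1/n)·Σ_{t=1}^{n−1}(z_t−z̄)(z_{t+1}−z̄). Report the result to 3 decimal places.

Mean z̄ = (-3 + 1 − 2 + 2 − 4 + 4 − 5 + 5 − 5)/9 = -0.7778
Σ_{t=1}^{8}(z_t−z̄)(z_{t+1}−z̄) = -102.8272
γ_1 = -102.8272 / 9 = -11.425

-11.425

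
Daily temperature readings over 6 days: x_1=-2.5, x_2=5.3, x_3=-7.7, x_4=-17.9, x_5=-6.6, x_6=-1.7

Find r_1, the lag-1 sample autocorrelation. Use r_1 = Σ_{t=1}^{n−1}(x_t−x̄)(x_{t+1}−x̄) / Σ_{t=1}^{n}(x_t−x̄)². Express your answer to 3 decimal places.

0.156

Mean x̄ = (-2.5 + 5.3 − 7.7 − 17.9 − 6.6 − 1.7)/6 = -5.1833
Deviations from mean: 2.6833, 10.4833, -2.5167, -12.7167, -1.4167, 3.4833
Numerator Σ_{t=1}^{5}(x_t−x̄)(x_{t+1}−x̄) = 46.8314
Denominator Σ(x_t−x̄)² = 299.2883
r_1 = 46.8314 / 299.2883 = 0.156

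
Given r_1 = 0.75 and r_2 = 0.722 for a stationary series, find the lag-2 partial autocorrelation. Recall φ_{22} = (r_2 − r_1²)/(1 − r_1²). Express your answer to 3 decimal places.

φ_{22} = (r_2 − r_1²) / (1 − r_1²)
r_1² = (0.75)² = 0.5625
Numerator = 0.722 − 0.5625 = 0.1595; denominator = 1 − 0.5625 = 0.4375
φ_{22} = 0.1595 / 0.4375 = 0.365

0.365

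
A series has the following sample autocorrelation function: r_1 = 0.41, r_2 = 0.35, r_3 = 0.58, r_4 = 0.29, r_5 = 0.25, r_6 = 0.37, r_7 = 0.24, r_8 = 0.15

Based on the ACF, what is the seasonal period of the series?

The largest autocorrelation is r_3 = 0.58; the remaining lags stay at or below 0.41. The elevated value at lag 1 (0.41), dropping to 0.35 at lag 2, reflects decaying short-term dependence rather than seasonality.
The dominant spike at lag 3 indicates a seasonal period of 3.

3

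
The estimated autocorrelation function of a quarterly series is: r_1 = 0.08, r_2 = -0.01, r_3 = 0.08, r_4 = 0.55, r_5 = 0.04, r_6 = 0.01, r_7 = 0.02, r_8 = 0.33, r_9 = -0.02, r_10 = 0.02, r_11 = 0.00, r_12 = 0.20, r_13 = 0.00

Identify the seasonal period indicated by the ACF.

The largest autocorrelation is r_4 = 0.55, with weaker echoes at lags 8 (0.33) and 12 (0.20); the remaining lags stay at or below 0.08.
The dominant spike at lag 4 indicates a seasonal period of 4.

4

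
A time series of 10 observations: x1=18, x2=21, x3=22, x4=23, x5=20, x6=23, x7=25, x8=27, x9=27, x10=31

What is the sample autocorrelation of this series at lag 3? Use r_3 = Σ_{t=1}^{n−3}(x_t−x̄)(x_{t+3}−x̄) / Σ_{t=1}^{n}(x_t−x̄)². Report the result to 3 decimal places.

0.069

Mean x̄ = (18 + 21 + 22 + 23 + 20 + 23 + 25 + 27 + 27 + 31)/10 = 23.7000
Numerator Σ_{t=1}^{7}(x_t−x̄)(x_{t+3}−x̄) = 9.2300
Denominator Σ(x_t−x̄)² = 134.1000
r_3 = 9.2300 / 134.1000 = 0.069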